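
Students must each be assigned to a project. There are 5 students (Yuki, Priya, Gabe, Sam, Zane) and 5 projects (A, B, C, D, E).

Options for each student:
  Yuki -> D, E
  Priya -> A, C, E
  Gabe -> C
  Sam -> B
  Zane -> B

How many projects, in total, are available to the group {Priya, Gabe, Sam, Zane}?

4

The union of neighbours of {Priya, Gabe, Sam, Zane} is {A, B, C, E}, which has 4 elements.
Since |N(S)| = 4 ≥ |S| = 4, Hall's condition holds for this subset.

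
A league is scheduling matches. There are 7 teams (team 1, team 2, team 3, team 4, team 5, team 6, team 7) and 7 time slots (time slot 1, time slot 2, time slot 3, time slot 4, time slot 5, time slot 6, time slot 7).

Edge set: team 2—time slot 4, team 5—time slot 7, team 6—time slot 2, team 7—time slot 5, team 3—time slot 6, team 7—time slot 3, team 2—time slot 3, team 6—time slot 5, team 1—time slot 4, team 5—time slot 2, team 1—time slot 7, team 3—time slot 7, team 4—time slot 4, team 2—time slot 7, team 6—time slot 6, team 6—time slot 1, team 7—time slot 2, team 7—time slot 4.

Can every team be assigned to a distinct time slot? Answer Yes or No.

One maximum matching: team 1–time slot 7, team 2–time slot 3, team 3–time slot 6, team 4–time slot 4, team 5–time slot 2, team 6–time slot 1, team 7–time slot 5.
Every team is matched, so this is a perfect matching.

Yes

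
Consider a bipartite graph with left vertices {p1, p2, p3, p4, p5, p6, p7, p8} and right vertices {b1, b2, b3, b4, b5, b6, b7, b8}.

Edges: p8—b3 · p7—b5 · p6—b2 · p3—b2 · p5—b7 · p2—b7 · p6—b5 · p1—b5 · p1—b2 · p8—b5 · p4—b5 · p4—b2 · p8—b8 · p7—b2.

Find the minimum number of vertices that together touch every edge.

The 4 edges p1–b5, p2–b7, p3–b2, p8–b3 form a matching, so any vertex cover needs at least 4 vertices (one per matched edge).
Conversely {p8, b2, b5, b7} meets every edge and has exactly 4 vertices, so 4 is optimal.

4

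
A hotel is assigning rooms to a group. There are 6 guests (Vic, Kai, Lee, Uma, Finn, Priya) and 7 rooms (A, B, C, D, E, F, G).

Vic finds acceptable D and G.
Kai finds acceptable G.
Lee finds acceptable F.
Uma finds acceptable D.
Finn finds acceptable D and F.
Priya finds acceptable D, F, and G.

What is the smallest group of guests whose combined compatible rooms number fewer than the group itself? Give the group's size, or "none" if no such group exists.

3

Take S = {Vic, Kai, Uma}. Its neighbourhood is {D, G}, so |N(S)| = 2 < |S| = 3.
Every subset of size less than 3 has at least as many neighbours as members, so 3 is the minimum.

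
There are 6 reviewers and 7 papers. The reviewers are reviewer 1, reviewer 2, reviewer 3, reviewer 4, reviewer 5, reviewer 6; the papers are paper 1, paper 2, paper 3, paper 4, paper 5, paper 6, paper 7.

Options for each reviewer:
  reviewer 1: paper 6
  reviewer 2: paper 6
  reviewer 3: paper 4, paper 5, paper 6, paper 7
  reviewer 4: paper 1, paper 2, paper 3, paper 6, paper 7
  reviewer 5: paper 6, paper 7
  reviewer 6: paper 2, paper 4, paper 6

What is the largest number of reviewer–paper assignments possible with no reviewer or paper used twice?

One maximum matching: reviewer 1-paper 6, reviewer 3-paper 5, reviewer 4-paper 2, reviewer 5-paper 7, reviewer 6-paper 4.
The set {reviewer 1, reviewer 2} has only 1 neighbour ({paper 6}), so by Hall's theorem at most 5 of the 6 reviewers can be matched.

5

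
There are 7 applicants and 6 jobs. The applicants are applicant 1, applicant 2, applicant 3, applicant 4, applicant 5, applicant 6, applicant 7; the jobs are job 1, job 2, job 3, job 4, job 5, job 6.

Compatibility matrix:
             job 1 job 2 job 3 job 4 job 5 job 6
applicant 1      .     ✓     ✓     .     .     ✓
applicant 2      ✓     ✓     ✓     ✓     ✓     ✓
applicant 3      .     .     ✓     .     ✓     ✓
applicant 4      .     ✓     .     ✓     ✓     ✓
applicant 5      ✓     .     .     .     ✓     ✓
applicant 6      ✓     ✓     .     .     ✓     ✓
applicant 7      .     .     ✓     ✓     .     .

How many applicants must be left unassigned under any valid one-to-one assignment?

1

A valid assignment of size 6: applicant 1→job 6, applicant 2→job 5, applicant 3→job 3, applicant 4→job 4, applicant 5→job 1, applicant 6→job 2.
The set {applicant 1, applicant 2, applicant 3, applicant 4, applicant 5, applicant 6, applicant 7} has only 6 neighbours ({job 1, job 2, job 3, job 4, job 5, job 6}), so by Hall's theorem at most 6 of the 7 applicants can be matched.
That matches 6 of the 7, leaving 1 unmatched; no matching can do better.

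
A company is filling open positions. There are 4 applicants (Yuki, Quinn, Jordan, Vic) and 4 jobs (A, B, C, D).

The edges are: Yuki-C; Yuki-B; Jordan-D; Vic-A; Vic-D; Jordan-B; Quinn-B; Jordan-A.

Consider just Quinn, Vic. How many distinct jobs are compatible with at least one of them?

The union of neighbours of {Quinn, Vic} is {A, B, D}, which has 3 elements.
Since |N(S)| = 3 ≥ |S| = 2, Hall's condition holds for this subset.

3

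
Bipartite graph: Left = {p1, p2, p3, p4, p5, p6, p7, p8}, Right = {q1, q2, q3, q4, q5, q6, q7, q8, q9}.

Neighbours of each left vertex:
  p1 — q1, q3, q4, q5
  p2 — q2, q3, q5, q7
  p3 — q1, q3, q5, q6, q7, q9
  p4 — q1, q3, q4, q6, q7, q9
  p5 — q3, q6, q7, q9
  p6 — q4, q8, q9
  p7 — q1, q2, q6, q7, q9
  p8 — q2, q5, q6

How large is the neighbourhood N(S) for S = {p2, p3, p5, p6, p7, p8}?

The union of neighbours of {p2, p3, p5, p6, p7, p8} is {q1, q2, q3, q4, q5, q6, q7, q8, q9}, which has 9 elements.
Since |N(S)| = 9 ≥ |S| = 6, Hall's condition holds for this subset.

9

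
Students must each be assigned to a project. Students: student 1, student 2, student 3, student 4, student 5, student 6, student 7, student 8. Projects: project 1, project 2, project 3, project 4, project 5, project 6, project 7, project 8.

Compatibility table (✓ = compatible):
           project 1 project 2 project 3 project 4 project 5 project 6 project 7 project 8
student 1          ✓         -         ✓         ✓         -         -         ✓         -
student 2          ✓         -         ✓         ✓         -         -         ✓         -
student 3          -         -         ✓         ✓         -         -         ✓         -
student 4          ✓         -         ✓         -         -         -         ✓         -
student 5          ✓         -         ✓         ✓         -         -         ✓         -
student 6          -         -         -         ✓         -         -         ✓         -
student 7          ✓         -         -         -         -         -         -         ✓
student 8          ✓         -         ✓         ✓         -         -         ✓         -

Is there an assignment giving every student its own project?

No

The set {student 1, student 2, student 3, student 4, student 5, student 6, student 8} has only 4 neighbours ({project 1, project 3, project 4, project 7}), so by Hall's theorem at most 5 of the 8 students can be matched.
Hence no matching covers every student.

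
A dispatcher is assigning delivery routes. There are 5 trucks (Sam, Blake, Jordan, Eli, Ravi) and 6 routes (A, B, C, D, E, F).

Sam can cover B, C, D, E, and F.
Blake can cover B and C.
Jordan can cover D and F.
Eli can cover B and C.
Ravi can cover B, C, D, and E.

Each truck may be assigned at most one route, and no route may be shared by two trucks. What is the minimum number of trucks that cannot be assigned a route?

For example, pair Sam-F, Blake-C, Jordan-D, Eli-B, Ravi-E.
This saturates every truck, so 5 is the maximum.
That matches 5 of the 5, leaving 0 unmatched; no matching can do better.

0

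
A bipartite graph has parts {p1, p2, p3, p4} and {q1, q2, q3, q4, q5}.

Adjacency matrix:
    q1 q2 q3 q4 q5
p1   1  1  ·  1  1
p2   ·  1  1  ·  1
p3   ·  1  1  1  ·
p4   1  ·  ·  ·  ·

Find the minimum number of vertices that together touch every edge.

4

{p1, p2, p3, p4} is a vertex cover of size 4: every edge has an endpoint in this set.
No smaller cover exists because p1–q4, p2–q5, p3–q2, p4–q1 is a matching of size 4, and a cover must include an endpoint of each of these disjoint edges (König's theorem).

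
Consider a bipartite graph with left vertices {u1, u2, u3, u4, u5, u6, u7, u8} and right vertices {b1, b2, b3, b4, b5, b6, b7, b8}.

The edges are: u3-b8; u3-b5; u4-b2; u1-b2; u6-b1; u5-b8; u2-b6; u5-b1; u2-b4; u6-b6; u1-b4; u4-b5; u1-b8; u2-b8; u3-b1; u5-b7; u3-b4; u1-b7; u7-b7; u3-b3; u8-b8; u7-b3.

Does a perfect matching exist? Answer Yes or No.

A valid assignment of size 8: u1→b4, u2→b6, u3→b5, u4→b2, u5→b7, u6→b1, u7→b3, u8→b8.
Every left vertex is matched, so this is a perfect matching.

Yes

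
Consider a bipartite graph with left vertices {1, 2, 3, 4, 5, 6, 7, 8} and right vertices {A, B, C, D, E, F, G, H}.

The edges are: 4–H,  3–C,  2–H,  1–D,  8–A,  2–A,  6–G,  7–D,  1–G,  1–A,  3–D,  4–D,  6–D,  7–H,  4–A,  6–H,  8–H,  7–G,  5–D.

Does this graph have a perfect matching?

The set {1, 2, 4, 5, 6, 7, 8} has only 4 neighbours ({A, D, G, H}), so by Hall's theorem at most 5 of the 8 left vertices can be matched.
Hence no matching covers every left vertex.

No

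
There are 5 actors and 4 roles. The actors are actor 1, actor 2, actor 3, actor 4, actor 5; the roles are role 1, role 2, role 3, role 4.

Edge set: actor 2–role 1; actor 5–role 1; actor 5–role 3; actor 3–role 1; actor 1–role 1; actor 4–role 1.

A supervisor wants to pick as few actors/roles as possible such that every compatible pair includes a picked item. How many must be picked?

A maximum matching has 2 edges (e.g. actor 1–role 1, actor 5–role 3).
By König's theorem the minimum vertex cover has the same size. One such cover is {actor 5, role 1}.

2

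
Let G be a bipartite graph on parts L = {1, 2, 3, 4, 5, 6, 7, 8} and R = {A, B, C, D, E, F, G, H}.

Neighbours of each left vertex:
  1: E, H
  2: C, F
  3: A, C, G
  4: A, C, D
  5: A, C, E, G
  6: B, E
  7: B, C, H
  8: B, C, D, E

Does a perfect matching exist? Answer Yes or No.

One maximum matching: 1-H, 2-F, 3-A, 4-D, 5-G, 6-E, 7-C, 8-B.
All 8 left vertices are covered.

Yes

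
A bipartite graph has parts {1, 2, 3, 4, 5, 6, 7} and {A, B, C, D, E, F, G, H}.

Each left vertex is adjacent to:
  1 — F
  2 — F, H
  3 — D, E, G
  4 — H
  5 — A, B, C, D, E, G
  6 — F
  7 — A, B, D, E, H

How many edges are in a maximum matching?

5

A valid assignment of size 5: 1-F, 2-H, 3-E, 5-G, 7-A.
The set {1, 2, 4, 6} has only 2 neighbours ({F, H}), so by Hall's theorem at most 5 of the 7 left vertices can be matched.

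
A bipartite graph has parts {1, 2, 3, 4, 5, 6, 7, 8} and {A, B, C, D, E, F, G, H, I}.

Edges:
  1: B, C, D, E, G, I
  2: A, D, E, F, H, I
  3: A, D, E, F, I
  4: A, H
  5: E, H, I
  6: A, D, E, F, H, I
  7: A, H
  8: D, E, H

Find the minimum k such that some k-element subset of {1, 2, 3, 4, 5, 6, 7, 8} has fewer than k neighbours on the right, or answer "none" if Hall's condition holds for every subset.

Take S = {2, 3, 4, 5, 6, 7, 8}. Its neighbourhood is {A, D, E, F, H, I}, so |N(S)| = 6 < |S| = 7.
Every subset of size less than 7 has at least as many neighbours as members, so 7 is the minimum.

7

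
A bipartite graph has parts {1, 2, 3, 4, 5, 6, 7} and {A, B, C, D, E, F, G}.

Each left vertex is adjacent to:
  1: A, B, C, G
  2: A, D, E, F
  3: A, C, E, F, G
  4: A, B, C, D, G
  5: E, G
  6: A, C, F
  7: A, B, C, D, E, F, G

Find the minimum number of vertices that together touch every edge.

{1, 2, 3, 4, 5, 6, 7} is a vertex cover of size 7: every edge has an endpoint in this set.
No smaller cover exists because 1–B, 2–D, 3–F, 4–A, 5–E, 6–C, 7–G is a matching of size 7, and a cover must include an endpoint of each of these disjoint edges (König's theorem).

7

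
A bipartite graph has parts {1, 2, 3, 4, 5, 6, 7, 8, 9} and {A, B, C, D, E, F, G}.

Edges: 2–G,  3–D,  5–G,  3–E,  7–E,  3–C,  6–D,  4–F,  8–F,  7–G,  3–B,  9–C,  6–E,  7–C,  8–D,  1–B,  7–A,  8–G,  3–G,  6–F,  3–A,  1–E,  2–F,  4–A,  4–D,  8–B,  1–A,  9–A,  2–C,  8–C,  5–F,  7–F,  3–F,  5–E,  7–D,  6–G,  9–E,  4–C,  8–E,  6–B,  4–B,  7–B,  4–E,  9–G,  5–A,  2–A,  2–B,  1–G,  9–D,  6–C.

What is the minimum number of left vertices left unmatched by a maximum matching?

2

For example, pair 1–B, 2–A, 3–D, 4–C, 5–F, 6–E, 7–G.
The set {1, 2, 3, 4, 5, 6, 7, 8, 9} has only 7 neighbours ({A, B, C, D, E, F, G}), so by Hall's theorem at most 7 of the 9 left vertices can be matched.
That matches 7 of the 9, leaving 2 unmatched; no matching can do better.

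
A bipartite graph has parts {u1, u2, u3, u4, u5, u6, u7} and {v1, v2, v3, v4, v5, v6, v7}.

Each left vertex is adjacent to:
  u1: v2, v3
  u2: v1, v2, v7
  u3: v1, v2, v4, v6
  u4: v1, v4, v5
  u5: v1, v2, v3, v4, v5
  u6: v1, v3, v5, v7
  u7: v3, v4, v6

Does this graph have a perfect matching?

Yes

A valid assignment of size 7: u1→v3, u2→v7, u3→v2, u4→v5, u5→v4, u6→v1, u7→v6.
All 7 left vertices are covered.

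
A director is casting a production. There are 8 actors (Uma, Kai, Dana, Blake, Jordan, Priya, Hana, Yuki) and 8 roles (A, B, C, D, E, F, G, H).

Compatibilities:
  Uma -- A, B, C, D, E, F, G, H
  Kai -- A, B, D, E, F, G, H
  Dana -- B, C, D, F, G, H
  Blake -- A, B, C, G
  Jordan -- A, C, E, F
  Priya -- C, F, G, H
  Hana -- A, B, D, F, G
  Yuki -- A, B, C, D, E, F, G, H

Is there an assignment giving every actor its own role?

One maximum matching: Uma→E, Kai→H, Dana→D, Blake→B, Jordan→C, Priya→F, Hana→A, Yuki→G.
Every actor is matched, so this is a perfect matching.

Yes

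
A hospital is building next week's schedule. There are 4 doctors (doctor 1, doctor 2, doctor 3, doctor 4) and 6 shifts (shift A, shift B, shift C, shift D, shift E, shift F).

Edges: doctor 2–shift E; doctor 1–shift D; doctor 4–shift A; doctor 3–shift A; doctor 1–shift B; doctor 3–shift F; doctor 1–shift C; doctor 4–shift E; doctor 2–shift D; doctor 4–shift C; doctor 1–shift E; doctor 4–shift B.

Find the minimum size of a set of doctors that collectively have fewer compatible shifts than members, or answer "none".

none

A matching saturating every doctor exists, for instance doctor 1→shift B, doctor 2→shift D, doctor 3→shift F, doctor 4→shift E.
By Hall's marriage theorem, this means |N(S)| ≥ |S| for every subset S, so no violating subset exists.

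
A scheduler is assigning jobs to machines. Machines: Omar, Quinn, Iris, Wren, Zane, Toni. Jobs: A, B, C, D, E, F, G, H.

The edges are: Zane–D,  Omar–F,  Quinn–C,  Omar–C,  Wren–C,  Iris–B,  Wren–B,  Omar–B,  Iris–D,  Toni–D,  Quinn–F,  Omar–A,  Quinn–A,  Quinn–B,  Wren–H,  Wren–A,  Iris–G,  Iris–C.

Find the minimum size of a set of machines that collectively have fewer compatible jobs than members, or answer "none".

2

Take S = {Zane, Toni}. Its neighbourhood is {D}, so |N(S)| = 1 < |S| = 2.
No single vertex violates Hall's condition since each has at least one neighbour, so 2 is the minimum.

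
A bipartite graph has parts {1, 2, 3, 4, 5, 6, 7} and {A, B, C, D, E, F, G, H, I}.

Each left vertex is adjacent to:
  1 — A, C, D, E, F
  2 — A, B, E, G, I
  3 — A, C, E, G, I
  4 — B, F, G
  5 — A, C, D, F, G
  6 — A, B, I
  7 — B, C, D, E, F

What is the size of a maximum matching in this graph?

7

For example, pair 1–D, 2–G, 3–I, 4–F, 5–A, 6–B, 7–E.
This saturates every left vertex, so 7 is the maximum.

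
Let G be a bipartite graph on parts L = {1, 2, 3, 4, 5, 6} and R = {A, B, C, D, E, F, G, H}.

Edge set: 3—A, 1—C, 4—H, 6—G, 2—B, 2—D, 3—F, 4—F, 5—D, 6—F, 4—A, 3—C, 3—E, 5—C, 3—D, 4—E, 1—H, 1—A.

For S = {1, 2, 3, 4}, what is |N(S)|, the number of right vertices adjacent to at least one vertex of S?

The union of neighbours of {1, 2, 3, 4} is {A, B, C, D, E, F, H}, which has 7 elements.
Since |N(S)| = 7 ≥ |S| = 4, Hall's condition holds for this subset.

7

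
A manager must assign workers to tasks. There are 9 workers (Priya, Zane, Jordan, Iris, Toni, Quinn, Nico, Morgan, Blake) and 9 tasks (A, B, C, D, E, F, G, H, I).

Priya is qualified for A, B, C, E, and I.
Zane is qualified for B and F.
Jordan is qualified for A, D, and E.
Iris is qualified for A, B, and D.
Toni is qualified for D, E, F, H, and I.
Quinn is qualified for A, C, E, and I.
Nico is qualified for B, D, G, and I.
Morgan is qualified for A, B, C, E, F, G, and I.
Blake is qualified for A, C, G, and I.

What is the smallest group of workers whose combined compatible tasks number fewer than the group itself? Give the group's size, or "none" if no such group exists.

A matching saturating every worker exists, for instance Priya→C, Zane→F, Jordan→D, Iris→B, Toni→H, Quinn→E, Nico→G, Morgan→A, Blake→I.
By Hall's marriage theorem, this means |N(S)| ≥ |S| for every subset S, so no violating subset exists.

none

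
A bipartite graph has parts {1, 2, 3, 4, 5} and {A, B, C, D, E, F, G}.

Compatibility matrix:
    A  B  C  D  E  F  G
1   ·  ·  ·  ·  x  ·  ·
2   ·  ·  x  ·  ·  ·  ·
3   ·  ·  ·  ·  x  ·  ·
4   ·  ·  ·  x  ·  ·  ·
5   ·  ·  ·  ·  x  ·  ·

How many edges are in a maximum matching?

A valid assignment of size 3: 1-E, 2-C, 4-D.
The set {1, 3, 5} has only 1 neighbour ({E}), so by Hall's theorem at most 3 of the 5 left vertices can be matched.

3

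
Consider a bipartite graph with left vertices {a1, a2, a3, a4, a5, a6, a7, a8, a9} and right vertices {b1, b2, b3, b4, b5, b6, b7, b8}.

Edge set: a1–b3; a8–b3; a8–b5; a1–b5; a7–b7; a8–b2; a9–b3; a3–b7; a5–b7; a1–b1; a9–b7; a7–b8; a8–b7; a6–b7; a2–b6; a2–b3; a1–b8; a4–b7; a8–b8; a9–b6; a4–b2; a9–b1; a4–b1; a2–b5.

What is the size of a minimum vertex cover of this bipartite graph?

A maximum matching has 7 edges (e.g. a1–b5, a2–b6, a3–b7, a4–b1, a7–b8, a8–b2, a9–b3).
By König's theorem the minimum vertex cover has the same size. One such cover is {a1, a2, a4, a7, a8, a9, b7}.

7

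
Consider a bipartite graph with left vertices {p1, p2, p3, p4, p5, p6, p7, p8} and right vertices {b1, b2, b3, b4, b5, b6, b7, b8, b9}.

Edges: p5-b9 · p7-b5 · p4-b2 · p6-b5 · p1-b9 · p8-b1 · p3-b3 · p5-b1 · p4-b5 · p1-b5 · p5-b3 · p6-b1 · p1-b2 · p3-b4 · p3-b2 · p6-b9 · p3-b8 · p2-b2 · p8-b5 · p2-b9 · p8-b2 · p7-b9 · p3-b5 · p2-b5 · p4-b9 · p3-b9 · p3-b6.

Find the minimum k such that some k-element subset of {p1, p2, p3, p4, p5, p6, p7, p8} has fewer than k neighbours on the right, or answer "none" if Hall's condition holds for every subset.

4

Take S = {p1, p2, p4, p7}. Its neighbourhood is {b2, b5, b9}, so |N(S)| = 3 < |S| = 4.
Every subset of size less than 4 has at least as many neighbours as members, so 4 is the minimum.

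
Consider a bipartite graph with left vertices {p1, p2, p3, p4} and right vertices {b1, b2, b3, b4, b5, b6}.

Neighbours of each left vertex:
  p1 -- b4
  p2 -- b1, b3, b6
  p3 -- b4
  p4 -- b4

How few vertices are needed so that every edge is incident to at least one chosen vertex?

The 2 edges p1–b4, p2–b3 form a matching, so any vertex cover needs at least 2 vertices (one per matched edge).
Conversely {p2, b4} meets every edge and has exactly 2 vertices, so 2 is optimal.

2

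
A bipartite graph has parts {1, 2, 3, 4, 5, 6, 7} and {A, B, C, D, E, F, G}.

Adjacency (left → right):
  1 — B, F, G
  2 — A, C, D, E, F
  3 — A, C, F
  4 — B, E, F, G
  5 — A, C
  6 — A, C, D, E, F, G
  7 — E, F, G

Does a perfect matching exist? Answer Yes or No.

Yes

A valid assignment of size 7: 1–F, 2–D, 3–C, 4–B, 5–A, 6–G, 7–E.
Every left vertex is matched, so this is a perfect matching.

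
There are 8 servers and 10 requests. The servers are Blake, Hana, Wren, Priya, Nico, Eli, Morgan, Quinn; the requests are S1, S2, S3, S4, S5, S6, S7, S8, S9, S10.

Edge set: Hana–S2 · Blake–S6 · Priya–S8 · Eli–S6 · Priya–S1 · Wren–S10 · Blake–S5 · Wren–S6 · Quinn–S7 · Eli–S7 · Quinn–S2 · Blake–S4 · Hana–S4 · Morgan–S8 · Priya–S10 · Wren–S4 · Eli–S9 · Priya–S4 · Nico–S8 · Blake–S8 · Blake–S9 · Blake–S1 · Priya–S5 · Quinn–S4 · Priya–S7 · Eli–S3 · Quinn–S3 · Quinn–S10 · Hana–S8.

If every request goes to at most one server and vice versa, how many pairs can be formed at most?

7

One maximum matching: Blake-S6, Hana-S4, Wren-S10, Priya-S7, Nico-S8, Eli-S9, Quinn-S2.
The set {Nico, Morgan} has only 1 neighbour ({S8}), so by Hall's theorem at most 7 of the 8 servers can be matched.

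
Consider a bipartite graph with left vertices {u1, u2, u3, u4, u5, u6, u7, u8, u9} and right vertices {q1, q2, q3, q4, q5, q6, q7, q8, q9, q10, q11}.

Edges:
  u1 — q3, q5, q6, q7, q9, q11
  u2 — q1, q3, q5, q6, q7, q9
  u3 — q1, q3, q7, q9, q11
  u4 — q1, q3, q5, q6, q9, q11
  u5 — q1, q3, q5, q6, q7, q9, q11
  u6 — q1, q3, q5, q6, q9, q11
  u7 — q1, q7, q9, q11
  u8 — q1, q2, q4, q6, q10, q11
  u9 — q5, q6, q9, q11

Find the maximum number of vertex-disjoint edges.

8

A valid assignment of size 8: u1→q9, u2→q5, u3→q1, u4→q3, u5→q7, u6→q6, u7→q11, u8→q4.
The set {u1, u2, u3, u4, u5, u6, u7, u9} has only 7 neighbours ({q1, q11, q3, q5, q6, q7, q9}), so by Hall's theorem at most 8 of the 9 left vertices can be matched.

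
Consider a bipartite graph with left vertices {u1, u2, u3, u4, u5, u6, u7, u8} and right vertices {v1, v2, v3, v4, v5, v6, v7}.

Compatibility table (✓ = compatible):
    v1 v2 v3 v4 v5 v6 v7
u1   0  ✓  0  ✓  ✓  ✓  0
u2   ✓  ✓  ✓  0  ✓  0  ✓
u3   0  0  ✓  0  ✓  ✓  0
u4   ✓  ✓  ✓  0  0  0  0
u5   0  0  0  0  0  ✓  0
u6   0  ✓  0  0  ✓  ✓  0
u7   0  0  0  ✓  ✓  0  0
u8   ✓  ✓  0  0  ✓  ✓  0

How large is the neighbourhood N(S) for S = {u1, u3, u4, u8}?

The union of neighbours of {u1, u3, u4, u8} is {v1, v2, v3, v4, v5, v6}, which has 6 elements.
Since |N(S)| = 6 ≥ |S| = 4, Hall's condition holds for this subset.

6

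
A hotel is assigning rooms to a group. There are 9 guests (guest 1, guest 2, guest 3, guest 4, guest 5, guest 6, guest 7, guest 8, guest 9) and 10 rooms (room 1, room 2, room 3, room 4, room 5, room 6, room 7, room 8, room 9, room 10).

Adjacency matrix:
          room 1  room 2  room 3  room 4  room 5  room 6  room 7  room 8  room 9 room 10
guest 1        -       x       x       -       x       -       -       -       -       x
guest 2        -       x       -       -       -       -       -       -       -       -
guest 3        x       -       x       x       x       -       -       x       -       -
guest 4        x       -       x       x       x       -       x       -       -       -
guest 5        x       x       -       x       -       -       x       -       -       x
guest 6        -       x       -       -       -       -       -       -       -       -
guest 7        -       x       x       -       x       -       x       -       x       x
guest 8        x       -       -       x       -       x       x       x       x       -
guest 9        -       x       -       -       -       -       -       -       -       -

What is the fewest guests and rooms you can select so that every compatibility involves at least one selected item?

7

A maximum matching has 7 edges (e.g. guest 1–room 3, guest 2–room 2, guest 3–room 4, guest 4–room 5, guest 5–room 10, guest 7–room 9, guest 8–room 8).
By König's theorem the minimum vertex cover has the same size. One such cover is {guest 1, guest 3, guest 4, guest 5, guest 7, guest 8, room 2}.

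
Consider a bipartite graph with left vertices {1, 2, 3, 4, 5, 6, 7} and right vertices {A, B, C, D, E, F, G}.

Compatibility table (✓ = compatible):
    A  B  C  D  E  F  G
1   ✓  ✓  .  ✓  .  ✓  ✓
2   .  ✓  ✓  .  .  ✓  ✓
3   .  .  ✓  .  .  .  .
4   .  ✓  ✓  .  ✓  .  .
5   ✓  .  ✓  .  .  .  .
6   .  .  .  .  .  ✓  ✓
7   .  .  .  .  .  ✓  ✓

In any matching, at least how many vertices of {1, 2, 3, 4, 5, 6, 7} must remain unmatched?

0

A valid assignment of size 7: 1–D, 2–B, 3–C, 4–E, 5–A, 6–G, 7–F.
All 7 left vertices are matched, so no larger matching exists.
That matches 7 of the 7, leaving 0 unmatched; no matching can do better.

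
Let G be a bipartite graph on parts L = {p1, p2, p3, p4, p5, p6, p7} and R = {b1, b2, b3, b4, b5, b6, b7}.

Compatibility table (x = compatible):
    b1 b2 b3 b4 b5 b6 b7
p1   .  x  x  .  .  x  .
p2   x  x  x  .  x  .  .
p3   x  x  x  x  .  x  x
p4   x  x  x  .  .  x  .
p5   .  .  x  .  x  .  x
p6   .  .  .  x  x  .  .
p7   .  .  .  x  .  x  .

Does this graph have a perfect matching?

One maximum matching: p1–b2, p2–b5, p3–b1, p4–b3, p5–b7, p6–b4, p7–b6.
All 7 left vertices are covered.

Yes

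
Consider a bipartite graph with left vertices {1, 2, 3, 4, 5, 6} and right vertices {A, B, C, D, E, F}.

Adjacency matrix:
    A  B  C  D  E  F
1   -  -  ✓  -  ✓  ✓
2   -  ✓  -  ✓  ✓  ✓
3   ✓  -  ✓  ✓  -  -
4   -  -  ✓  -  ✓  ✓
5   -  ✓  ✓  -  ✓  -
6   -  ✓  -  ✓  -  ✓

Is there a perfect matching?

Yes

One maximum matching: 1→F, 2→D, 3→A, 4→C, 5→E, 6→B.
Every left vertex is matched, so this is a perfect matching.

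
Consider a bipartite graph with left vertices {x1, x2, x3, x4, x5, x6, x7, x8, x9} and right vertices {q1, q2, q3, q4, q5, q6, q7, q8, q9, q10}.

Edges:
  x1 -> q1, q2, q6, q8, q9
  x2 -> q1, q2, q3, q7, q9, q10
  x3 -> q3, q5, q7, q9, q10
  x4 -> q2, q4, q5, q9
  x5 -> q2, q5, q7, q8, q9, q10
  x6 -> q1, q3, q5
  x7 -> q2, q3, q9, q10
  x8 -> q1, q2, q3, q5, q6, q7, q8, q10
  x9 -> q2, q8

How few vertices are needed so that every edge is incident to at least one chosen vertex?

9

{x1, x2, x3, x4, x5, x6, x7, x8, x9} is a vertex cover of size 9: every edge has an endpoint in this set.
No smaller cover exists because x1–q9, x2–q1, x3–q3, x4–q2, x5–q7, x6–q5, x7–q10, x8–q6, x9–q8 is a matching of size 9, and a cover must include an endpoint of each of these disjoint edges (König's theorem).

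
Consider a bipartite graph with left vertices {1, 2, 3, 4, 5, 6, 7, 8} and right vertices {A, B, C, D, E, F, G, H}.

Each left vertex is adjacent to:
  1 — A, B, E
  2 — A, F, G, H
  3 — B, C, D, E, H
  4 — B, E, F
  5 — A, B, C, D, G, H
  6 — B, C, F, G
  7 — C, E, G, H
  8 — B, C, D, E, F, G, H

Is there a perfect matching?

Yes

One maximum matching: 1→A, 2→F, 3→D, 4→E, 5→H, 6→B, 7→C, 8→G.
All 8 left vertices are covered.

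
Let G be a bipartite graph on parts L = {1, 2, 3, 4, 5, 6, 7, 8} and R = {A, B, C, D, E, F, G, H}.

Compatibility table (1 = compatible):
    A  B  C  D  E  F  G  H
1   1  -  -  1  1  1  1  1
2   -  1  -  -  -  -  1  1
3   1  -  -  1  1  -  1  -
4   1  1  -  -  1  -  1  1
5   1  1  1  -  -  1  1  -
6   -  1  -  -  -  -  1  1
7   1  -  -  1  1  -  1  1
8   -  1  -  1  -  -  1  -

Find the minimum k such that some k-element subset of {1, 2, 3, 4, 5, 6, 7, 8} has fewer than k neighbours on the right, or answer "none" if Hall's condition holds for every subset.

A matching saturating every left vertex exists, for instance 1→F, 2→G, 3→D, 4→E, 5→C, 6→H, 7→A, 8→B.
By Hall's marriage theorem, this means |N(S)| ≥ |S| for every subset S, so no violating subset exists.

none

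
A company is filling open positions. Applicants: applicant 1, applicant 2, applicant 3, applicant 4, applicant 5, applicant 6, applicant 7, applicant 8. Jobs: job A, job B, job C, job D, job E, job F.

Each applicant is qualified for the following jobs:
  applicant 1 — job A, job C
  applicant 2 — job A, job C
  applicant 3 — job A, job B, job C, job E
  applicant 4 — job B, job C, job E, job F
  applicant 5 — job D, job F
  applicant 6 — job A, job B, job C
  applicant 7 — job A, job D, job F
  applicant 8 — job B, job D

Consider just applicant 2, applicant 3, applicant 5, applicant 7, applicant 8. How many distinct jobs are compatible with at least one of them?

6

The union of neighbours of {applicant 2, applicant 3, applicant 5, applicant 7, applicant 8} is {job A, job B, job C, job D, job E, job F}, which has 6 elements.
Since |N(S)| = 6 ≥ |S| = 5, Hall's condition holds for this subset.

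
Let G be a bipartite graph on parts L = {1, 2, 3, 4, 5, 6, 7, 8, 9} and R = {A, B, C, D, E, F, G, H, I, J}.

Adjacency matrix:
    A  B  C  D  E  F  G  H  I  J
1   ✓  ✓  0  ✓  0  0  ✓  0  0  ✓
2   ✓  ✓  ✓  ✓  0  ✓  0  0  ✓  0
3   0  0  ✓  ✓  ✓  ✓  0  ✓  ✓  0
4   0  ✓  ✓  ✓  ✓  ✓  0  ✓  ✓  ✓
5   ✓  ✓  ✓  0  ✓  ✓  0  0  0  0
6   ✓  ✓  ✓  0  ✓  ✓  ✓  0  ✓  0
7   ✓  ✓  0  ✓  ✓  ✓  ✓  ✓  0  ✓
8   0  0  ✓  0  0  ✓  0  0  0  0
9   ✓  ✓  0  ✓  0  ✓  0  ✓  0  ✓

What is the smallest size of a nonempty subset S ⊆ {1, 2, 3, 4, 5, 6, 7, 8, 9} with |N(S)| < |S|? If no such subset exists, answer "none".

A matching saturating every left vertex exists, for instance 1→G, 2→D, 3→H, 4→F, 5→E, 6→A, 7→B, 8→C, 9→J.
By Hall's marriage theorem, this means |N(S)| ≥ |S| for every subset S, so no violating subset exists.

none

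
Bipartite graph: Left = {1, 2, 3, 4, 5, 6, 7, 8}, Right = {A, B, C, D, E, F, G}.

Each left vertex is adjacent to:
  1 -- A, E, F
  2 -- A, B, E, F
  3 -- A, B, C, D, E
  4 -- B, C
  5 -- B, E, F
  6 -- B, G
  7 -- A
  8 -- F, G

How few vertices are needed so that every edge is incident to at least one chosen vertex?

A maximum matching has 7 edges (e.g. 1–E, 2–F, 3–D, 4–C, 5–B, 6–G, 7–A).
By König's theorem the minimum vertex cover has the same size. One such cover is {3, 4, A, B, E, F, G}.

7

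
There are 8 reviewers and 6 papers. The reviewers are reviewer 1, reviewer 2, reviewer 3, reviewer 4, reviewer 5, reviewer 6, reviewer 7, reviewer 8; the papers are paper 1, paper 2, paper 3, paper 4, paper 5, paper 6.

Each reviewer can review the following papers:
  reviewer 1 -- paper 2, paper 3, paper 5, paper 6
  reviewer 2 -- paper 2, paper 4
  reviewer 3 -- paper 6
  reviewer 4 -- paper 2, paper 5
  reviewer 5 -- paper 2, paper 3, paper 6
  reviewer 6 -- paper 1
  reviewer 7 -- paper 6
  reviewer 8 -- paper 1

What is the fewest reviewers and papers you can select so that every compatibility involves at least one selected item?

The 6 edges reviewer 1–paper 3, reviewer 2–paper 4, reviewer 3–paper 6, reviewer 4–paper 5, reviewer 5–paper 2, reviewer 6–paper 1 form a matching, so any vertex cover needs at least 6 vertices (one per matched edge).
Conversely {reviewer 1, reviewer 2, reviewer 4, reviewer 5, paper 1, paper 6} meets every edge and has exactly 6 vertices, so 6 is optimal.

6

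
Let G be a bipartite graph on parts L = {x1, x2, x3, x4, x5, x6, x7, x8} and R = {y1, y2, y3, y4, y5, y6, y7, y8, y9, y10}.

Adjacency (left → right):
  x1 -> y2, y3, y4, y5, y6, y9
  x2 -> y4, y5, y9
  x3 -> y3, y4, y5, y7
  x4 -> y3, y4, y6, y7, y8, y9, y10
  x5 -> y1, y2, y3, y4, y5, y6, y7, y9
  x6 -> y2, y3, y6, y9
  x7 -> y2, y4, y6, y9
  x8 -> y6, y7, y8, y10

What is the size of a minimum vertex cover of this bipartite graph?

8

A maximum matching has 8 edges (e.g. x1–y4, x2–y5, x3–y3, x4–y10, x5–y6, x6–y2, x7–y9, x8–y7).
By König's theorem the minimum vertex cover has the same size. One such cover is {x1, x2, x3, x4, x5, x6, x7, x8}.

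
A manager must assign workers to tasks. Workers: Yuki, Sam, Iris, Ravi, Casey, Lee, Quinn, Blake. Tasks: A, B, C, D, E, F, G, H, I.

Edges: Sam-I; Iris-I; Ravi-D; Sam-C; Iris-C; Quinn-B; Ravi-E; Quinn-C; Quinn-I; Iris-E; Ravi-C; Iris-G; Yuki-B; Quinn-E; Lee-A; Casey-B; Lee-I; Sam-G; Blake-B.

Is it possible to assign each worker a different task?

No

The set {Yuki, Casey, Blake} has only 1 neighbour ({B}), so by Hall's theorem at most 6 of the 8 workers can be matched.
Hence no matching covers every worker.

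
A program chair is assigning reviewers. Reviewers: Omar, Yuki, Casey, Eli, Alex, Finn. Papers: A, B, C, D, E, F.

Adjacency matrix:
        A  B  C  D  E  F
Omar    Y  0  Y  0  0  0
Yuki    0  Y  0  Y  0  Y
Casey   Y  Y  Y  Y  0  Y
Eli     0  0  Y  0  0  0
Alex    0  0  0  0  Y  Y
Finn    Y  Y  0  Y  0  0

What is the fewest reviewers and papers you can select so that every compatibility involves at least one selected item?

6

A maximum matching has 6 edges (e.g. Omar–A, Yuki–D, Casey–F, Eli–C, Alex–E, Finn–B).
By König's theorem the minimum vertex cover has the same size. One such cover is {Omar, Yuki, Casey, Eli, Alex, Finn}.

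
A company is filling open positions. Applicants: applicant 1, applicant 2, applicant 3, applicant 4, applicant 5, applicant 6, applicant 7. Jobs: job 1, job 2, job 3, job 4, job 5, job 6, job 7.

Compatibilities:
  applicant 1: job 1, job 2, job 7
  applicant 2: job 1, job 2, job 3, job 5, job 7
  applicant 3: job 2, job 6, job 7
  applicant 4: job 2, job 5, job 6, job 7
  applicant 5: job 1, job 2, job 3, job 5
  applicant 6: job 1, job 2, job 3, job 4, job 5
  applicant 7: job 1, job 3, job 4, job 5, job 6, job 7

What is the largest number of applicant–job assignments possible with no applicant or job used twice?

For example, pair applicant 1–job 1, applicant 2–job 7, applicant 3–job 2, applicant 4–job 6, applicant 5–job 3, applicant 6–job 4, applicant 7–job 5.
All 7 applicants are matched, so no larger matching exists.

7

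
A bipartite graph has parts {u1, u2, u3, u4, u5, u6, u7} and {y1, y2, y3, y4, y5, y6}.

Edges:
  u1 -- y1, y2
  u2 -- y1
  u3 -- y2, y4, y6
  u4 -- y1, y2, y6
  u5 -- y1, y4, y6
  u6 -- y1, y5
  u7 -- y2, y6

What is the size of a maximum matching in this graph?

5

For example, pair u1-y2, u2-y1, u3-y4, u4-y6, u6-y5.
The set {u1, u2, u3, u4, u5, u7} has only 4 neighbours ({y1, y2, y4, y6}), so by Hall's theorem at most 5 of the 7 left vertices can be matched.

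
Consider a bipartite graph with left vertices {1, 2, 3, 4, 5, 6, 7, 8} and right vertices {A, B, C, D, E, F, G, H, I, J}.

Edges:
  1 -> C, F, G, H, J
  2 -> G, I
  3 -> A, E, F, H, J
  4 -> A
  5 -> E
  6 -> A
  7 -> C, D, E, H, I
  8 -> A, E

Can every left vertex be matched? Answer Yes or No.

No

The set {4, 5, 6, 8} has only 2 neighbours ({A, E}), so by Hall's theorem at most 6 of the 8 left vertices can be matched.
Hence no matching covers every left vertex.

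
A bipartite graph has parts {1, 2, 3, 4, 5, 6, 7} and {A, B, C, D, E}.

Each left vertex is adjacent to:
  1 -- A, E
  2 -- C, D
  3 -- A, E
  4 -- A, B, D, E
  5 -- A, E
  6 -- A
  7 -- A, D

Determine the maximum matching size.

5

A valid assignment of size 5: 1→A, 2→C, 3→E, 4→B, 7→D.
The set {1, 3, 5, 6} has only 2 neighbours ({A, E}), so by Hall's theorem at most 5 of the 7 left vertices can be matched.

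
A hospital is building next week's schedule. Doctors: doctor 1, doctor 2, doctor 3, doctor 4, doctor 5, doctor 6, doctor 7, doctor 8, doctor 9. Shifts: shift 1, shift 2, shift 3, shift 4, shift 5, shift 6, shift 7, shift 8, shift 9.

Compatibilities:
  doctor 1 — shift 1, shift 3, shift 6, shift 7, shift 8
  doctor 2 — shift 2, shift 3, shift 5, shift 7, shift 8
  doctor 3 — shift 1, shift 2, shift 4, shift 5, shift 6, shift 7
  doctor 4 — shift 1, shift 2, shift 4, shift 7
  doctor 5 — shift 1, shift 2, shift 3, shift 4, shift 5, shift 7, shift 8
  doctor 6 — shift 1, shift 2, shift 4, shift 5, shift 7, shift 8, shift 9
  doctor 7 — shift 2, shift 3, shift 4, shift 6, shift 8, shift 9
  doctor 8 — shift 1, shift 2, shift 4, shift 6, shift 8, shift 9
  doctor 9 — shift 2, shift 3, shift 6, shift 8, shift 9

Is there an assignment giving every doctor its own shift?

Yes

A valid assignment of size 9: doctor 1–shift 1, doctor 2–shift 3, doctor 3–shift 7, doctor 4–shift 2, doctor 5–shift 5, doctor 6–shift 9, doctor 7–shift 4, doctor 8–shift 8, doctor 9–shift 6.
Every doctor is matched, so this is a perfect matching.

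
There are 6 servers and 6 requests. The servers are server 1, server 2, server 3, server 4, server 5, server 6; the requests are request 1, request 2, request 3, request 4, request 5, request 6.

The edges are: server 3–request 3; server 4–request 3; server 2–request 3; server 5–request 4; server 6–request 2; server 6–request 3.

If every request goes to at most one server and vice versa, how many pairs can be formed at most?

3

A valid assignment of size 3: server 2–request 3, server 5–request 4, server 6–request 2.
The set {server 1, server 2, server 3, server 4} has only 1 neighbour ({request 3}), so by Hall's theorem at most 3 of the 6 servers can be matched.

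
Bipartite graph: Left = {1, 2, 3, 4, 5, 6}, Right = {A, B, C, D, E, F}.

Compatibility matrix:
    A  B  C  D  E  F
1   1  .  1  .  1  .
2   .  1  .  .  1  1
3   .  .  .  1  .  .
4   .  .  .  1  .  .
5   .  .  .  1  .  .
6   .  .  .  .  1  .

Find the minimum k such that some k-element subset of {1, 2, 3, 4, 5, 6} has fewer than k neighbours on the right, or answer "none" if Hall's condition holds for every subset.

Take S = {3, 4}. Its neighbourhood is {D}, so |N(S)| = 1 < |S| = 2.
No single vertex violates Hall's condition since each has at least one neighbour, so 2 is the minimum.

2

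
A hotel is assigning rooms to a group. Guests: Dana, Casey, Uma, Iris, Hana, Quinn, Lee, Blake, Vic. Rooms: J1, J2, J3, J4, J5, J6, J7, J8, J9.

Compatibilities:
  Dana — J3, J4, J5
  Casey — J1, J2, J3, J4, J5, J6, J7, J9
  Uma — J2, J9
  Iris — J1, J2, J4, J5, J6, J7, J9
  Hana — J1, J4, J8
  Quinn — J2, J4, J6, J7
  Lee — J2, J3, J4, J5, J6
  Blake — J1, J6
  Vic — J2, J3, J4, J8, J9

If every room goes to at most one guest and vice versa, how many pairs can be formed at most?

For example, pair Dana→J5, Casey→J3, Uma→J2, Iris→J7, Hana→J8, Quinn→J4, Lee→J6, Blake→J1, Vic→J9.
All 9 guests are matched, so no larger matching exists.

9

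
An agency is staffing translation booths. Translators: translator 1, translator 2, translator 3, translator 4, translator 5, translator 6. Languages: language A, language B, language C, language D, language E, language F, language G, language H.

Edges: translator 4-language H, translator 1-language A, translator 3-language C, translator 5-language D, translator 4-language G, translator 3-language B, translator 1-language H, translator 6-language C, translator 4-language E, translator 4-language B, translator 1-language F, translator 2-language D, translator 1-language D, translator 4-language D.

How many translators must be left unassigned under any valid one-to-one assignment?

One maximum matching: translator 1→language F, translator 2→language D, translator 3→language B, translator 4→language G, translator 6→language C.
The set {translator 2, translator 5} has only 1 neighbour ({language D}), so by Hall's theorem at most 5 of the 6 translators can be matched.
That matches 5 of the 6, leaving 1 unmatched; no matching can do better.

1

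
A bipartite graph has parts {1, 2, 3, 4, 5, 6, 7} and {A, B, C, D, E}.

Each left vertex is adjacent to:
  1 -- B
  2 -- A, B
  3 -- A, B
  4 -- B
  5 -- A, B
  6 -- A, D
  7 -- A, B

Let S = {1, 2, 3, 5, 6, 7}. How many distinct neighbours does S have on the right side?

The union of neighbours of {1, 2, 3, 5, 6, 7} is {A, B, D}, which has 3 elements.
Since |N(S)| = 3 < |S| = 6, Hall's condition fails for this subset.

3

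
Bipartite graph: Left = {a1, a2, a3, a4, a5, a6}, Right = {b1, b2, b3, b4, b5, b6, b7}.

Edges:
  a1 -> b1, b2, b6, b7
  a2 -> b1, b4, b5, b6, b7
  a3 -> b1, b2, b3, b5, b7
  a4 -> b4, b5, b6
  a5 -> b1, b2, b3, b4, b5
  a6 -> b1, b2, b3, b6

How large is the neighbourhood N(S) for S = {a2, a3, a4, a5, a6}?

The union of neighbours of {a2, a3, a4, a5, a6} is {b1, b2, b3, b4, b5, b6, b7}, which has 7 elements.
Since |N(S)| = 7 ≥ |S| = 5, Hall's condition holds for this subset.

7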